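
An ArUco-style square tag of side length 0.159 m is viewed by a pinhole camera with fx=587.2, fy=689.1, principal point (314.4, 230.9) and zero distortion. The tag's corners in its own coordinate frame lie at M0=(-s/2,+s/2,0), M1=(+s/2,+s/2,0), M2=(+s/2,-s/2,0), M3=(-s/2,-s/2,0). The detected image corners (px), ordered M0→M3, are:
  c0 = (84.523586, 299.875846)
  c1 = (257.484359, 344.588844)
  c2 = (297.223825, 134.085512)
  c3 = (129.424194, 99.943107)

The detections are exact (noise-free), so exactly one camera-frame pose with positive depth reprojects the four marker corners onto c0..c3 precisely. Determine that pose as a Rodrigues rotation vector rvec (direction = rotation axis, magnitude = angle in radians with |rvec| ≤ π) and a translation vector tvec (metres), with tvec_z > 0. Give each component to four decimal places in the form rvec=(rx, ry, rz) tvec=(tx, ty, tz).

rvec=(-0.1483, 0.1286, 0.1998) tvec=(-0.1088, -0.0104, 0.5166)

Intrinsics K: fx=587.2, fy=689.1, cx=314.4, cy=230.9
Marker side s = 0.159 m; corners in marker frame (Z=0):
  M0 = (-0.0795, +0.0795, 0)
  M1 = (+0.0795, +0.0795, 0)
  M2 = (+0.0795, -0.0795, 0)
  M3 = (-0.0795, -0.0795, 0)
Detected image corners:
  c0 = (84.523586, 299.875846) px
  c1 = (257.484359, 344.588844) px
  c2 = (297.223825, 134.085512) px
  c3 = (129.424194, 99.943107) px
Planar DLT: solve 8×8 A·h = b for H (H[2,2]=1):
  H  [+1018.53597 -316.21870 +190.74159]
  H  [+187.05442 +1233.15157 +217.08366]
  H  [-0.27427 -0.25864 +1.00000]
B = K⁻¹H; ‖b₁‖=1.935705, ‖b₂‖=1.935705; λ = 2/(‖b₁‖+‖b₂‖) = 0.516608, sign → tz>0 ⇒ λ=+0.516608
r₁ = λ·B[:,0] = (+0.97195,+0.18771,-0.14169); r₂ = λ·B[:,1] = (-0.20666,+0.96925,-0.13361)
r₃ = r₁×r₂ = (+0.11225,+0.15915,+0.98085); SVD([r₁ r₂ r₃]) → R = UVᵀ:
  R  [+0.97195 -0.20666 +0.11225]
  R  [+0.18771 +0.96925 +0.15915]
  R  [-0.14169 -0.13361 +0.98085]
t = (-0.10879, -0.01036, +0.51661) m
tr R = 2.922050; θ = arccos((tr R − 1)/2) = 0.280110 rad = 16.049°
axis k = ((R−Rᵀ)₃₂, (R−Rᵀ)₁₃, (R−Rᵀ)₂₁) / (2 sinθ) = (-0.529484, +0.459264, +0.713248)
rvec = θ·k = (-0.148314, +0.128644, +0.199788)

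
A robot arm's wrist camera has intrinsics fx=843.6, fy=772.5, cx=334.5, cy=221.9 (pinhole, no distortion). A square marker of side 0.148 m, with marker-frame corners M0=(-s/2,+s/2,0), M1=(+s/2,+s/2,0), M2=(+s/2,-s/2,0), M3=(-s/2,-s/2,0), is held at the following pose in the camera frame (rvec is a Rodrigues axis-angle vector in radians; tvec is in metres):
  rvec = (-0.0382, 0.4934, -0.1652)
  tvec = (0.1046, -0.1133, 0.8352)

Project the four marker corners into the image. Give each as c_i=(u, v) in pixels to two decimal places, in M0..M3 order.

c0=(384.66, 196.89) c1=(525.32, 170.69) c2=(499.63, 31.58) c3=(362.82, 68.46)

Intrinsics K: fx=843.6, fy=772.5, cx=334.5, cy=221.9
Marker side s = 0.148 m; corners in marker frame (Z=0):
  M0 = (-0.0740, +0.0740, 0)
  M1 = (+0.0740, +0.0740, 0)
  M2 = (+0.0740, -0.0740, 0)
  M3 = (-0.0740, -0.0740, 0)
rvec = (-0.0382, 0.4934, -0.1652), |rvec| = θ = 0.52172 rad = 29.892°
Rodrigues: sinθ=0.49837, 1−cosθ=0.13304; R = I + sinθ·[k]× + (1−cosθ)·[k]×²:
    [+0.86768 +0.14859 +0.47440]
    [-0.16702 +0.98595 -0.00335]
    [-0.46823 -0.07633 +0.88030]
t = (0.1046, -0.1133, 0.8352) m
M0: Pc = R·M0+t = (+0.05139, -0.02798, +0.86420); u = 843.6·(+0.05139)/0.86420 + 334.5 = 384.6630, v = 772.5·(-0.02798)/0.86420 + 221.9 = 196.8886
M1: Pc = R·M1+t = (+0.17980, -0.05270, +0.79490); u = 843.6·(+0.17980)/0.79490 + 334.5 = 525.3193, v = 772.5·(-0.05270)/0.79490 + 221.9 = 170.6859
M2: Pc = R·M2+t = (+0.15781, -0.19862, +0.80620); u = 843.6·(+0.15781)/0.80620 + 334.5 = 499.6331, v = 772.5·(-0.19862)/0.80620 + 221.9 = 31.5827
M3: Pc = R·M3+t = (+0.02940, -0.17390, +0.87550); u = 843.6·(+0.02940)/0.87550 + 334.5 = 362.8250, v = 772.5·(-0.17390)/0.87550 + 221.9 = 68.4578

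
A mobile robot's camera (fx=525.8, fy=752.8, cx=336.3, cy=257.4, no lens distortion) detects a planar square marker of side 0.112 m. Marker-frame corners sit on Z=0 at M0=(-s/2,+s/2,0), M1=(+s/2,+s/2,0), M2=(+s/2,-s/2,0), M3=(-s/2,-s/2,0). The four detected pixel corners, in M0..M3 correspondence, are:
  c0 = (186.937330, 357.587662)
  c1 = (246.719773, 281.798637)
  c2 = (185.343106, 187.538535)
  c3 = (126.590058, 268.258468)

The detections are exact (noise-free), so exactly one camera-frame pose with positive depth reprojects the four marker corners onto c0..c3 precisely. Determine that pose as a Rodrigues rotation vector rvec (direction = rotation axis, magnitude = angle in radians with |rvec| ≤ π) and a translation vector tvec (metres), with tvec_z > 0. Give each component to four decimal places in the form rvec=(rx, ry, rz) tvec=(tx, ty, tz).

Intrinsics K: fx=525.8, fy=752.8, cx=336.3, cy=257.4
Marker side s = 0.112 m; corners in marker frame (Z=0):
  M0 = (-0.0560, +0.0560, 0)
  M1 = (+0.0560, +0.0560, 0)
  M2 = (+0.0560, -0.0560, 0)
  M3 = (-0.0560, -0.0560, 0)
Detected image corners:
  c0 = (186.937330, 357.587662) px
  c1 = (246.719773, 281.798637) px
  c2 = (185.343106, 187.538535) px
  c3 = (126.590058, 268.258468) px
Planar DLT: solve 8×8 A·h = b for H (H[2,2]=1):
  H  [+468.41460 +576.86429 +186.16281]
  H  [-787.79862 +868.45596 +274.97309]
  H  [-0.32623 +0.17993 +1.00000]
B = K⁻¹H; ‖b₁‖=1.479690, ‖b₂‖=1.479690; λ = 2/(‖b₁‖+‖b₂‖) = 0.675817, sign → tz>0 ⇒ λ=+0.675817
r₁ = λ·B[:,0] = (+0.74307,-0.63185,-0.22047); r₂ = λ·B[:,1] = (+0.66368,+0.73807,+0.12160)
r₃ = r₁×r₂ = (+0.08589,-0.23668,+0.96778); SVD([r₁ r₂ r₃]) → R = UVᵀ:
  R  [+0.74307 +0.66368 +0.08589]
  R  [-0.63185 +0.73807 -0.23668]
  R  [-0.22047 +0.12160 +0.96778]
t = (-0.19297, +0.01578, +0.67582) m
tr R = 2.448925; θ = arccos((tr R − 1)/2) = 0.760542 rad = 43.576°
axis k = ((R−Rᵀ)₃₂, (R−Rᵀ)₁₃, (R−Rᵀ)₂₁) / (2 sinθ) = (+0.259877, +0.222221, -0.939724)
rvec = θ·k = (+0.197647, +0.169009, -0.714700)

rvec=(0.1976, 0.1690, -0.7147) tvec=(-0.1930, 0.0158, 0.6758)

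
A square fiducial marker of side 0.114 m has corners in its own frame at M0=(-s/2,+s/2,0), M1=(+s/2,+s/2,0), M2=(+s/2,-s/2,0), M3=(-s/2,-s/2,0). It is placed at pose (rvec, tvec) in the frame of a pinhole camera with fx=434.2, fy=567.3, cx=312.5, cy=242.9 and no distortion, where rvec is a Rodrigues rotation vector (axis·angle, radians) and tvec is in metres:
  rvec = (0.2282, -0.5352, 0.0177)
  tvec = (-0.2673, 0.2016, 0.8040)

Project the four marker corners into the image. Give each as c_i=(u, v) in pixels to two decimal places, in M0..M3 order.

c0=(135.59, 429.99) c1=(198.12, 413.92) c2=(199.36, 342.15) c3=(134.95, 353.29)

Intrinsics K: fx=434.2, fy=567.3, cx=312.5, cy=242.9
Marker side s = 0.114 m; corners in marker frame (Z=0):
  M0 = (-0.0570, +0.0570, 0)
  M1 = (+0.0570, +0.0570, 0)
  M2 = (+0.0570, -0.0570, 0)
  M3 = (-0.0570, -0.0570, 0)
rvec = (0.2282, -0.5352, 0.0177), |rvec| = θ = 0.58209 rad = 33.351°
Rodrigues: sinθ=0.54977, 1−cosθ=0.16468; R = I + sinθ·[k]× + (1−cosθ)·[k]×²:
    [+0.86063 -0.07608 -0.50352]
    [-0.04264 +0.97454 -0.22013]
    [+0.50745 +0.21093 +0.83547]
t = (-0.2673, 0.2016, 0.8040) m
M0: Pc = R·M0+t = (-0.32069, +0.25958, +0.78710); u = 434.2·(-0.32069)/0.78710 + 312.5 = 135.5913, v = 567.3·(+0.25958)/0.78710 + 242.9 = 429.9915
M1: Pc = R·M1+t = (-0.22258, +0.25472, +0.84495); u = 434.2·(-0.22258)/0.84495 + 312.5 = 198.1206, v = 567.3·(+0.25472)/0.84495 + 242.9 = 413.9183
M2: Pc = R·M2+t = (-0.21391, +0.14362, +0.82090); u = 434.2·(-0.21391)/0.82090 + 312.5 = 199.3576, v = 567.3·(+0.14362)/0.82090 + 242.9 = 342.1518
M3: Pc = R·M3+t = (-0.31202, +0.14848, +0.76305); u = 434.2·(-0.31202)/0.76305 + 312.5 = 134.9516, v = 567.3·(+0.14848)/0.76305 + 242.9 = 353.2907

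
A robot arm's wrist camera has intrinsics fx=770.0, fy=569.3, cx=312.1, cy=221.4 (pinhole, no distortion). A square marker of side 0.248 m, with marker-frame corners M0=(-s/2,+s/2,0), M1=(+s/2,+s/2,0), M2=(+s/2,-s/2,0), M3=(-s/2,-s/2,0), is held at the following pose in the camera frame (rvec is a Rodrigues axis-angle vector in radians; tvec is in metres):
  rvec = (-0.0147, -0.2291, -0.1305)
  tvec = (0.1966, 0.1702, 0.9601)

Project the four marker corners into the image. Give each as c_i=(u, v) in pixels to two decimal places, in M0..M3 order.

c0=(389.01, 410.11) c1=(571.16, 381.16) c2=(545.93, 239.53) c3=(362.24, 259.92)

Intrinsics K: fx=770.0, fy=569.3, cx=312.1, cy=221.4
Marker side s = 0.248 m; corners in marker frame (Z=0):
  M0 = (-0.1240, +0.1240, 0)
  M1 = (+0.1240, +0.1240, 0)
  M2 = (+0.1240, -0.1240, 0)
  M3 = (-0.1240, -0.1240, 0)
rvec = (-0.0147, -0.2291, -0.1305), |rvec| = θ = 0.26407 rad = 15.130°
Rodrigues: sinθ=0.26101, 1−cosθ=0.03466; R = I + sinθ·[k]× + (1−cosθ)·[k]×²:
    [+0.96544 +0.13066 -0.22549]
    [-0.12731 +0.99143 +0.02939]
    [+0.22740 +0.00033 +0.97380]
t = (0.1966, 0.1702, 0.9601) m
M0: Pc = R·M0+t = (+0.09309, +0.30892, +0.93194); u = 770.0·(+0.09309)/0.93194 + 312.1 = 389.0115, v = 569.3·(+0.30892)/0.93194 + 221.4 = 410.1136
M1: Pc = R·M1+t = (+0.33252, +0.27735, +0.98834); u = 770.0·(+0.33252)/0.98834 + 312.1 = 571.1591, v = 569.3·(+0.27735)/0.98834 + 221.4 = 381.1583
M2: Pc = R·M2+t = (+0.30011, +0.03148, +0.98826); u = 770.0·(+0.30011)/0.98826 + 312.1 = 545.9329, v = 569.3·(+0.03148)/0.98826 + 221.4 = 239.5323
M3: Pc = R·M3+t = (+0.06068, +0.06305, +0.93186); u = 770.0·(+0.06068)/0.93186 + 312.1 = 362.2425, v = 569.3·(+0.06305)/0.93186 + 221.4 = 259.9190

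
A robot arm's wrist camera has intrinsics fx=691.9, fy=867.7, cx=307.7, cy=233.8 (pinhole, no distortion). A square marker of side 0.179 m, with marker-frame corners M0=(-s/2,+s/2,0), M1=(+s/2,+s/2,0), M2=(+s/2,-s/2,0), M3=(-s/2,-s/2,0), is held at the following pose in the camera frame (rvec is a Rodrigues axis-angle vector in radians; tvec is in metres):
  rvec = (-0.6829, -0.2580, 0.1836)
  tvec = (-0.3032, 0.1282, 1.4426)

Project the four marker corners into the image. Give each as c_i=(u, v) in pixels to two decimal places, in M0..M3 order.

Intrinsics K: fx=691.9, fy=867.7, cx=307.7, cy=233.8
Marker side s = 0.179 m; corners in marker frame (Z=0):
  M0 = (-0.0895, +0.0895, 0)
  M1 = (+0.0895, +0.0895, 0)
  M2 = (+0.0895, -0.0895, 0)
  M3 = (-0.0895, -0.0895, 0)
rvec = (-0.6829, -0.2580, 0.1836), |rvec| = θ = 0.75275 rad = 43.129°
Rodrigues: sinθ=0.68364, 1−cosθ=0.27019; R = I + sinθ·[k]× + (1−cosθ)·[k]×²:
    [+0.95219 -0.08273 -0.29410]
    [+0.25076 +0.76155 +0.59762]
    [+0.17453 -0.64280 +0.74589]
t = (-0.3032, 0.1282, 1.4426) m
M0: Pc = R·M0+t = (-0.39583, +0.17392, +1.36945); u = 691.9·(-0.39583)/1.36945 + 307.7 = 107.7133, v = 867.7·(+0.17392)/1.36945 + 233.8 = 343.9955
M1: Pc = R·M1+t = (-0.22538, +0.21880, +1.40069); u = 691.9·(-0.22538)/1.40069 + 307.7 = 196.3669, v = 867.7·(+0.21880)/1.40069 + 233.8 = 369.3435
M2: Pc = R·M2+t = (-0.21057, +0.08248, +1.51575); u = 691.9·(-0.21057)/1.51575 + 307.7 = 211.5783, v = 867.7·(+0.08248)/1.51575 + 233.8 = 281.0183
M3: Pc = R·M3+t = (-0.38102, +0.03760, +1.48451); u = 691.9·(-0.38102)/1.48451 + 307.7 = 130.1161, v = 867.7·(+0.03760)/1.48451 + 233.8 = 255.7761

c0=(107.71, 344.00) c1=(196.37, 369.34) c2=(211.58, 281.02) c3=(130.12, 255.78)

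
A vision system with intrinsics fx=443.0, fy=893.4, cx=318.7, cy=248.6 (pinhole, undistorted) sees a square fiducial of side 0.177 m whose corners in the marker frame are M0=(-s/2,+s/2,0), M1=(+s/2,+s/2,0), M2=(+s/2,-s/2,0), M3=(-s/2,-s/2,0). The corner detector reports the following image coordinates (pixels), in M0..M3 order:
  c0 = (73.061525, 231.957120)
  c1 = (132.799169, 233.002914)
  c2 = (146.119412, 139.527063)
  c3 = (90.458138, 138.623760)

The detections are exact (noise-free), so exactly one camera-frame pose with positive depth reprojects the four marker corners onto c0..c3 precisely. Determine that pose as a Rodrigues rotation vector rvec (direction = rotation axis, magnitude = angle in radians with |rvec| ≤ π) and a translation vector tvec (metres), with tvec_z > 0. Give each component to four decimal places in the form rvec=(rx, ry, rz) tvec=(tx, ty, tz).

rvec=(-0.5742, 0.0033, 0.0103) tvec=(-0.6365, -0.0979, 1.3567)

Intrinsics K: fx=443.0, fy=893.4, cx=318.7, cy=248.6
Marker side s = 0.177 m; corners in marker frame (Z=0):
  M0 = (-0.0885, +0.0885, 0)
  M1 = (+0.0885, +0.0885, 0)
  M2 = (+0.0885, -0.0885, 0)
  M3 = (-0.0885, -0.0885, 0)
Detected image corners:
  c0 = (73.061525, 231.957120) px
  c1 = (132.799169, 233.002914) px
  c2 = (146.119412, 139.527063) px
  c3 = (90.458138, 138.623760) px
Planar DLT: solve 8×8 A·h = b for H (H[2,2]=1):
  H  [+325.08635 -131.05513 +110.87029]
  H  [+4.66645 +453.33794 +184.12292]
  H  [-0.00444 -0.40033 +1.00000]
B = K⁻¹H; ‖b₁‖=0.737067, ‖b₂‖=0.737067; λ = 2/(‖b₁‖+‖b₂‖) = 1.356730, sign → tz>0 ⇒ λ=+1.356730
r₁ = λ·B[:,0] = (+0.99994,+0.00876,-0.00603); r₂ = λ·B[:,1] = (-0.01063,+0.83958,-0.54313)
r₃ = r₁×r₂ = (+0.00030,+0.54317,+0.83962); SVD([r₁ r₂ r₃]) → R = UVᵀ:
  R  [+0.99994 -0.01063 +0.00030]
  R  [+0.00876 +0.83958 +0.54317]
  R  [-0.00603 -0.54313 +0.83962]
t = (-0.63650, -0.09792, +1.35673) m
tr R = 2.679147; θ = arccos((tr R − 1)/2) = 0.574298 rad = 32.905°
axis k = ((R−Rᵀ)₃₂, (R−Rᵀ)₁₃, (R−Rᵀ)₂₁) / (2 sinθ) = (-0.999824, +0.005823, +0.017851)
rvec = θ·k = (-0.574197, +0.003344, +0.010252)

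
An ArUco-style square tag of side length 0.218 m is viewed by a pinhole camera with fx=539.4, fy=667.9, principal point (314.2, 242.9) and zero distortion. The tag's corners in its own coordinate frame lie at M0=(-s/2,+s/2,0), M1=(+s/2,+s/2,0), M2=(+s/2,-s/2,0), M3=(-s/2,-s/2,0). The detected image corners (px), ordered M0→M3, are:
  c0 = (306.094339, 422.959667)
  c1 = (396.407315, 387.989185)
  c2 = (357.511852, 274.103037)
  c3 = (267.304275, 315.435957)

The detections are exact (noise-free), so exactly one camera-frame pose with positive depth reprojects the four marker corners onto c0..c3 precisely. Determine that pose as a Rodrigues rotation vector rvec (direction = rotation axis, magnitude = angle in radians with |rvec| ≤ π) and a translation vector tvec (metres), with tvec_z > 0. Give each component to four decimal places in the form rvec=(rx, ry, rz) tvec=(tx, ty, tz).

Intrinsics K: fx=539.4, fy=667.9, cx=314.2, cy=242.9
Marker side s = 0.218 m; corners in marker frame (Z=0):
  M0 = (-0.1090, +0.1090, 0)
  M1 = (+0.1090, +0.1090, 0)
  M2 = (+0.1090, -0.1090, 0)
  M3 = (-0.1090, -0.1090, 0)
Detected image corners:
  c0 = (306.094339, 422.959667) px
  c1 = (396.407315, 387.989185) px
  c2 = (357.511852, 274.103037) px
  c3 = (267.304275, 315.435957) px
Planar DLT: solve 8×8 A·h = b for H (H[2,2]=1):
  H  [+337.32416 +209.40849 +330.89145]
  H  [-255.80344 +540.41177 +351.17063]
  H  [-0.23119 +0.09414 +1.00000]
B = K⁻¹H; ‖b₁‖=0.848799, ‖b₂‖=0.848799; λ = 2/(‖b₁‖+‖b₂‖) = 1.178135, sign → tz>0 ⇒ λ=+1.178135
r₁ = λ·B[:,0] = (+0.89543,-0.35217,-0.27238); r₂ = λ·B[:,1] = (+0.39278,+0.91292,+0.11090)
r₃ = r₁×r₂ = (+0.20960,-0.20629,+0.95578); SVD([r₁ r₂ r₃]) → R = UVᵀ:
  R  [+0.89543 +0.39278 +0.20960]
  R  [-0.35217 +0.91292 -0.20629]
  R  [-0.27238 +0.11090 +0.95578]
t = (+0.03646, +0.19098, +1.17814) m
tr R = 2.764127; θ = arccos((tr R − 1)/2) = 0.490572 rad = 28.108°
axis k = ((R−Rᵀ)₃₂, (R−Rᵀ)₁₃, (R−Rᵀ)₂₁) / (2 sinθ) = (+0.336630, +0.511510, -0.790593)
rvec = θ·k = (+0.165141, +0.250933, -0.387843)

rvec=(0.1651, 0.2509, -0.3878) tvec=(0.0365, 0.1910, 1.1781)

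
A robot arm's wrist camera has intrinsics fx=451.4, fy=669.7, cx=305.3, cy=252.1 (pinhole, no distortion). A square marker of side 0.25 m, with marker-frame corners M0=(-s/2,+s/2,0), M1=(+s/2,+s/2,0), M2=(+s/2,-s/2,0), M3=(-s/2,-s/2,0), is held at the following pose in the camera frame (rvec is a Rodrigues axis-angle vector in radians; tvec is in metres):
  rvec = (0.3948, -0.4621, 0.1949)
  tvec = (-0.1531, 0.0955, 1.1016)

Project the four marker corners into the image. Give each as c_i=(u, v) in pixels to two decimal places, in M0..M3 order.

Intrinsics K: fx=451.4, fy=669.7, cx=305.3, cy=252.1
Marker side s = 0.25 m; corners in marker frame (Z=0):
  M0 = (-0.1250, +0.1250, 0)
  M1 = (+0.1250, +0.1250, 0)
  M2 = (+0.1250, -0.1250, 0)
  M3 = (-0.1250, -0.1250, 0)
rvec = (0.3948, -0.4621, 0.1949), |rvec| = θ = 0.63827 rad = 36.570°
Rodrigues: sinθ=0.59581, 1−cosθ=0.19687; R = I + sinθ·[k]× + (1−cosθ)·[k]×²:
    [+0.87845 -0.27010 -0.39417]
    [+0.09377 +0.90632 -0.41206]
    [+0.46854 +0.32501 +0.82148]
t = (-0.1531, 0.0955, 1.1016) m
M0: Pc = R·M0+t = (-0.29667, +0.19707, +1.08366); u = 451.4·(-0.29667)/1.08366 + 305.3 = 181.7222, v = 669.7·(+0.19707)/1.08366 + 252.1 = 373.8883
M1: Pc = R·M1+t = (-0.07706, +0.22051, +1.20079); u = 451.4·(-0.07706)/1.20079 + 305.3 = 276.3333, v = 669.7·(+0.22051)/1.20079 + 252.1 = 375.0823
M2: Pc = R·M2+t = (-0.00953, -0.00607, +1.11954); u = 451.4·(-0.00953)/1.11954 + 305.3 = 301.4569, v = 669.7·(-0.00607)/1.11954 + 252.1 = 248.4698
M3: Pc = R·M3+t = (-0.22914, -0.02951, +1.00241); u = 451.4·(-0.22914)/1.00241 + 305.3 = 202.1126, v = 669.7·(-0.02951)/1.00241 + 252.1 = 232.3838

c0=(181.72, 373.89) c1=(276.33, 375.08) c2=(301.46, 248.47) c3=(202.11, 232.38)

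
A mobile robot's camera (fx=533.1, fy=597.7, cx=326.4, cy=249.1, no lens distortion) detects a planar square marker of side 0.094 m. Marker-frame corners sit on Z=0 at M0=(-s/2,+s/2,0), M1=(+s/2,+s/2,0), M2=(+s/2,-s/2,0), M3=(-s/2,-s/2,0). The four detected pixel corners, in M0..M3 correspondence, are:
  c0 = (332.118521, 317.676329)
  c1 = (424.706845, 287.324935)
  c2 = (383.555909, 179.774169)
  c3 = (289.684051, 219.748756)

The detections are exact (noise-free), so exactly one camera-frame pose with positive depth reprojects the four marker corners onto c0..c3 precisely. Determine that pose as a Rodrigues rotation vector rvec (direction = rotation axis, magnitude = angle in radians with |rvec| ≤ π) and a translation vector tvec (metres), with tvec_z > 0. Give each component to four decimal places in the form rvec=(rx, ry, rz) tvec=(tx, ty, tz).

Intrinsics K: fx=533.1, fy=597.7, cx=326.4, cy=249.1
Marker side s = 0.094 m; corners in marker frame (Z=0):
  M0 = (-0.0470, +0.0470, 0)
  M1 = (+0.0470, +0.0470, 0)
  M2 = (+0.0470, -0.0470, 0)
  M3 = (-0.0470, -0.0470, 0)
Detected image corners:
  c0 = (332.118521, 317.676329) px
  c1 = (424.706845, 287.324935) px
  c2 = (383.555909, 179.774169) px
  c3 = (289.684051, 219.748756) px
Planar DLT: solve 8×8 A·h = b for H (H[2,2]=1):
  H  [+698.32163 +628.71811 +356.22387]
  H  [-578.87665 +1220.13939 +253.05059]
  H  [-0.82045 +0.51425 +1.00000]
B = K⁻¹H; ‖b₁‖=2.085668, ‖b₂‖=2.085668; λ = 2/(‖b₁‖+‖b₂‖) = 0.479463, sign → tz>0 ⇒ λ=+0.479463
r₁ = λ·B[:,0] = (+0.86891,-0.30042,-0.39337); r₂ = λ·B[:,1] = (+0.41450,+0.87601,+0.24656)
r₃ = r₁×r₂ = (+0.27053,-0.37729,+0.88570); SVD([r₁ r₂ r₃]) → R = UVᵀ:
  R  [+0.86891 +0.41450 +0.27053]
  R  [-0.30042 +0.87601 -0.37729]
  R  [-0.39337 +0.24656 +0.88570]
t = (+0.02682, +0.00317, +0.47946) m
tr R = 2.630623; θ = arccos((tr R − 1)/2) = 0.617529 rad = 35.382°
axis k = ((R−Rᵀ)₃₂, (R−Rᵀ)₁₃, (R−Rᵀ)₂₁) / (2 sinθ) = (+0.538714, +0.573295, -0.617349)
rvec = θ·k = (+0.332672, +0.354026, -0.381231)

rvec=(0.3327, 0.3540, -0.3812) tvec=(0.0268, 0.0032, 0.4795)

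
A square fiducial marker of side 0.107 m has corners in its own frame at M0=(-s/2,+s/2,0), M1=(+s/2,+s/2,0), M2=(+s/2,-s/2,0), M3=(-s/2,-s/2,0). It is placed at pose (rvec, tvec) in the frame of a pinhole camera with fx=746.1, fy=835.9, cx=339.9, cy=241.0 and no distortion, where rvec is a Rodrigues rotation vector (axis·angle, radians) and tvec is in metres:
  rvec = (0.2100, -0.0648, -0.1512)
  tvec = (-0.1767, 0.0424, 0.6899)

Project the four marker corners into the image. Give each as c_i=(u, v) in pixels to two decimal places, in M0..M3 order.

c0=(102.99, 363.60) c1=(216.63, 342.86) c2=(195.80, 219.31) c3=(78.18, 239.81)

Intrinsics K: fx=746.1, fy=835.9, cx=339.9, cy=241.0
Marker side s = 0.107 m; corners in marker frame (Z=0):
  M0 = (-0.0535, +0.0535, 0)
  M1 = (+0.0535, +0.0535, 0)
  M2 = (+0.0535, -0.0535, 0)
  M3 = (-0.0535, -0.0535, 0)
rvec = (0.2100, -0.0648, -0.1512), |rvec| = θ = 0.26676 rad = 15.284°
Rodrigues: sinθ=0.26361, 1−cosθ=0.03537; R = I + sinθ·[k]× + (1−cosθ)·[k]×²:
    [+0.98655 +0.14265 -0.07982]
    [-0.15618 +0.96672 -0.20265]
    [+0.04825 +0.21239 +0.97599]
t = (-0.1767, 0.0424, 0.6899) m
M0: Pc = R·M0+t = (-0.22185, +0.10247, +0.69868); u = 746.1·(-0.22185)/0.69868 + 339.9 = 102.9947, v = 835.9·(+0.10247)/0.69868 + 241.0 = 363.6006
M1: Pc = R·M1+t = (-0.11629, +0.08576, +0.70384); u = 746.1·(-0.11629)/0.70384 + 339.9 = 216.6307, v = 835.9·(+0.08576)/0.70384 + 241.0 = 342.8550
M2: Pc = R·M2+t = (-0.13155, -0.01767, +0.68112); u = 746.1·(-0.13155)/0.68112 + 339.9 = 195.7982, v = 835.9·(-0.01767)/0.68112 + 241.0 = 219.3086
M3: Pc = R·M3+t = (-0.23711, -0.00096, +0.67596); u = 746.1·(-0.23711)/0.67596 + 339.9 = 78.1826, v = 835.9·(-0.00096)/0.67596 + 241.0 = 239.8080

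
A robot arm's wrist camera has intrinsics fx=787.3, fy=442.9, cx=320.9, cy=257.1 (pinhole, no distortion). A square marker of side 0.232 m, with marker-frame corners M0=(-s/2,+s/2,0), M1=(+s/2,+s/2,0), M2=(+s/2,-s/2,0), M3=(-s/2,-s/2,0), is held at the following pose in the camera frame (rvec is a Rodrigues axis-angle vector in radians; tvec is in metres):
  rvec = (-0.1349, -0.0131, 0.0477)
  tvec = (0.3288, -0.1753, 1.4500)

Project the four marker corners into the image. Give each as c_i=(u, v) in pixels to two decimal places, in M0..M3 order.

c0=(434.90, 236.67) c1=(561.80, 240.17) c2=(562.48, 171.19) c3=(438.29, 167.66)

Intrinsics K: fx=787.3, fy=442.9, cx=320.9, cy=257.1
Marker side s = 0.232 m; corners in marker frame (Z=0):
  M0 = (-0.1160, +0.1160, 0)
  M1 = (+0.1160, +0.1160, 0)
  M2 = (+0.1160, -0.1160, 0)
  M3 = (-0.1160, -0.1160, 0)
rvec = (-0.1349, -0.0131, 0.0477), |rvec| = θ = 0.14368 rad = 8.232°
Rodrigues: sinθ=0.14319, 1−cosθ=0.01030; R = I + sinθ·[k]× + (1−cosθ)·[k]×²:
    [+0.99878 -0.04665 -0.01627]
    [+0.04842 +0.98978 +0.13412]
    [+0.00984 -0.13475 +0.99083]
t = (0.3288, -0.1753, 1.4500) m
M0: Pc = R·M0+t = (+0.20753, -0.06610, +1.43323); u = 787.3·(+0.20753)/1.43323 + 320.9 = 434.9002, v = 442.9·(-0.06610)/1.43323 + 257.1 = 236.6730
M1: Pc = R·M1+t = (+0.43925, -0.05487, +1.43551); u = 787.3·(+0.43925)/1.43551 + 320.9 = 561.8029, v = 442.9·(-0.05487)/1.43551 + 257.1 = 240.1712
M2: Pc = R·M2+t = (+0.45007, -0.28450, +1.46677); u = 787.3·(+0.45007)/1.46677 + 320.9 = 562.4782, v = 442.9·(-0.28450)/1.46677 + 257.1 = 171.1942
M3: Pc = R·M3+t = (+0.21835, -0.29573, +1.46449); u = 787.3·(+0.21835)/1.46449 + 320.9 = 438.2855, v = 442.9·(-0.29573)/1.46449 + 257.1 = 167.6631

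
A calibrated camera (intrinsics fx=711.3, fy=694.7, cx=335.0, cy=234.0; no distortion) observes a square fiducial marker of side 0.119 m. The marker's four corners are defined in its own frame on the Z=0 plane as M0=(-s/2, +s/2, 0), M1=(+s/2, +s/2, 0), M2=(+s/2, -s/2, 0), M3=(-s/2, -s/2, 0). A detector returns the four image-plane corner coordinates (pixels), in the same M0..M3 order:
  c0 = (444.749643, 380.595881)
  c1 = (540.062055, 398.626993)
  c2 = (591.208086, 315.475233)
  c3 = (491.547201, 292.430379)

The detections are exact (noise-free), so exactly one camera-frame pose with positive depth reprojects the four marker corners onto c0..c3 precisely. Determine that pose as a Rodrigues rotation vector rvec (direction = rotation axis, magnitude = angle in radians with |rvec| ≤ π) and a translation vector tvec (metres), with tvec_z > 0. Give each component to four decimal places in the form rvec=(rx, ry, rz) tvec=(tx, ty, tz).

rvec=(0.4767, -0.2139, 0.2970) tvec=(0.1927, 0.1239, 0.7524)

Intrinsics K: fx=711.3, fy=694.7, cx=335.0, cy=234.0
Marker side s = 0.119 m; corners in marker frame (Z=0):
  M0 = (-0.0595, +0.0595, 0)
  M1 = (+0.0595, +0.0595, 0)
  M2 = (+0.0595, -0.0595, 0)
  M3 = (-0.0595, -0.0595, 0)
Detected image corners:
  c0 = (444.749643, 380.595881) px
  c1 = (540.062055, 398.626993) px
  c2 = (591.208086, 315.475233) px
  c3 = (491.547201, 292.430379) px
Planar DLT: solve 8×8 A·h = b for H (H[2,2]=1):
  H  [+1004.06075 -125.00764 +517.12360]
  H  [+296.30964 +911.85839 +348.41584]
  H  [+0.35878 +0.55507 +1.00000]
B = K⁻¹H; ‖b₁‖=1.329003, ‖b₂‖=1.329003; λ = 2/(‖b₁‖+‖b₂‖) = 0.752444, sign → tz>0 ⇒ λ=+0.752444
r₁ = λ·B[:,0] = (+0.93500,+0.23001,+0.26996); r₂ = λ·B[:,1] = (-0.32894,+0.84697,+0.41766)
r₃ = r₁×r₂ = (-0.13258,-0.47931,+0.86757); SVD([r₁ r₂ r₃]) → R = UVᵀ:
  R  [+0.93500 -0.32894 -0.13258]
  R  [+0.23001 +0.84697 -0.47931]
  R  [+0.26996 +0.41766 +0.86757]
t = (+0.19266, +0.12393, +0.75244) m
tr R = 2.649541; θ = arccos((tr R − 1)/2) = 0.601000 rad = 34.435°
axis k = ((R−Rᵀ)₃₂, (R−Rᵀ)₁₃, (R−Rᵀ)₂₁) / (2 sinθ) = (+0.793120, -0.355938, +0.494236)
rvec = θ·k = (+0.476665, -0.213919, +0.297036)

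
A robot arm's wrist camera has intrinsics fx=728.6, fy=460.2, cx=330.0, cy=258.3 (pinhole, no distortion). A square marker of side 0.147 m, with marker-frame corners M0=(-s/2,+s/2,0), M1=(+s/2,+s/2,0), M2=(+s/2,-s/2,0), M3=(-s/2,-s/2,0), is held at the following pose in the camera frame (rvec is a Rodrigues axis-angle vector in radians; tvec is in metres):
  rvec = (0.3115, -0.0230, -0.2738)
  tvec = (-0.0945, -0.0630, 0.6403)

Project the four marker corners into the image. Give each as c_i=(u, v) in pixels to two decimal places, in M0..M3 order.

Intrinsics K: fx=728.6, fy=460.2, cx=330.0, cy=258.3
Marker side s = 0.147 m; corners in marker frame (Z=0):
  M0 = (-0.0735, +0.0735, 0)
  M1 = (+0.0735, +0.0735, 0)
  M2 = (+0.0735, -0.0735, 0)
  M3 = (-0.0735, -0.0735, 0)
rvec = (0.3115, -0.0230, -0.2738), |rvec| = θ = 0.41536 rad = 23.799°
Rodrigues: sinθ=0.40352, 1−cosθ=0.08503; R = I + sinθ·[k]× + (1−cosθ)·[k]×²:
    [+0.96279 +0.26246 -0.06438]
    [-0.26953 +0.91523 -0.29952]
    [-0.01969 +0.30572 +0.95192]
t = (-0.0945, -0.0630, 0.6403) m
M0: Pc = R·M0+t = (-0.14597, +0.02408, +0.66422); u = 728.6·(-0.14597)/0.66422 + 330.0 = 169.8767, v = 460.2·(+0.02408)/0.66422 + 258.3 = 274.9834
M1: Pc = R·M1+t = (-0.00444, -0.01554, +0.66132); u = 728.6·(-0.00444)/0.66132 + 330.0 = 325.1042, v = 460.2·(-0.01554)/0.66132 + 258.3 = 247.4856
M2: Pc = R·M2+t = (-0.04303, -0.15008, +0.61638); u = 728.6·(-0.04303)/0.61638 + 330.0 = 279.1409, v = 460.2·(-0.15008)/0.61638 + 258.3 = 146.2484
M3: Pc = R·M3+t = (-0.18456, -0.11046, +0.61928); u = 728.6·(-0.18456)/0.61928 + 330.0 = 112.8632, v = 460.2·(-0.11046)/0.61928 + 258.3 = 176.2149

c0=(169.88, 274.98) c1=(325.10, 247.49) c2=(279.14, 146.25) c3=(112.86, 176.21)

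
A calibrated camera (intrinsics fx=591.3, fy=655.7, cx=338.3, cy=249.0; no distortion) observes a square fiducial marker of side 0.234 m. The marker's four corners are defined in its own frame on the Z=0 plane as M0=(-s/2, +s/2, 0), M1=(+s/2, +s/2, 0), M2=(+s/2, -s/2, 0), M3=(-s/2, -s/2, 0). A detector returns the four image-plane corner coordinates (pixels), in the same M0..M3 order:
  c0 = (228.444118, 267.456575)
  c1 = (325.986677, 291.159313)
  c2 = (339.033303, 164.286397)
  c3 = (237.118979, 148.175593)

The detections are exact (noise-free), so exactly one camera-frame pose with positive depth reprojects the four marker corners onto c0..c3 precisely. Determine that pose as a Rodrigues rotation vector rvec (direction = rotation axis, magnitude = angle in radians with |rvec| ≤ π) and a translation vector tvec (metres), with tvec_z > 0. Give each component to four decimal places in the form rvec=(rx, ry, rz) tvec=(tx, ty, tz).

rvec=(0.1688, 0.3793, 0.1501) tvec=(-0.1193, -0.0570, 1.2280)

Intrinsics K: fx=591.3, fy=655.7, cx=338.3, cy=249.0
Marker side s = 0.234 m; corners in marker frame (Z=0):
  M0 = (-0.1170, +0.1170, 0)
  M1 = (+0.1170, +0.1170, 0)
  M2 = (+0.1170, -0.1170, 0)
  M3 = (-0.1170, -0.1170, 0)
Detected image corners:
  c0 = (228.444118, 267.456575) px
  c1 = (325.986677, 291.159313) px
  c2 = (339.033303, 164.286397) px
  c3 = (237.118979, 148.175593) px
Planar DLT: solve 8×8 A·h = b for H (H[2,2]=1):
  H  [+344.38534 -2.03818 +280.86171]
  H  [+22.47100 +559.36818 +218.55548]
  H  [-0.28882 +0.15588 +1.00000]
B = K⁻¹H; ‖b₁‖=0.814335, ‖b₂‖=0.814335; λ = 2/(‖b₁‖+‖b₂‖) = 1.227997, sign → tz>0 ⇒ λ=+1.227997
r₁ = λ·B[:,0] = (+0.91813,+0.17677,-0.35467); r₂ = λ·B[:,1] = (-0.11375,+0.97489,+0.19142)
r₃ = r₁×r₂ = (+0.37961,-0.13541,+0.91519); SVD([r₁ r₂ r₃]) → R = UVᵀ:
  R  [+0.91813 -0.11375 +0.37961]
  R  [+0.17677 +0.97489 -0.13541]
  R  [-0.35467 +0.19142 +0.91519]
t = (-0.11929, -0.05702, +1.22800) m
tr R = 2.808208; θ = arccos((tr R − 1)/2) = 0.441518 rad = 25.297°
axis k = ((R−Rᵀ)₃₂, (R−Rᵀ)₁₃, (R−Rᵀ)₂₁) / (2 sinθ) = (+0.382425, +0.859181, +0.339940)
rvec = θ·k = (+0.168848, +0.379344, +0.150090)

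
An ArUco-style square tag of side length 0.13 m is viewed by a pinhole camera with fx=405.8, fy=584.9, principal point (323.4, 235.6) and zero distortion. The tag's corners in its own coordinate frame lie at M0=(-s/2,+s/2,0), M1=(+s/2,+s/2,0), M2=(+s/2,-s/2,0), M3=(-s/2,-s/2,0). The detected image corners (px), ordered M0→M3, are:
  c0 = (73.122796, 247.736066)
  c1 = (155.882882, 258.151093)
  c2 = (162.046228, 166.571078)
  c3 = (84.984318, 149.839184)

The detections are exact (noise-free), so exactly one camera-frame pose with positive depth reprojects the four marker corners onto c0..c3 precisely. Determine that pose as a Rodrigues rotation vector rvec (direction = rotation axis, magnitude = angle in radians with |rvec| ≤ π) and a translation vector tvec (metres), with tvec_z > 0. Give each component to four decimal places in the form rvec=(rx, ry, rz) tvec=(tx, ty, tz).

Intrinsics K: fx=405.8, fy=584.9, cx=323.4, cy=235.6
Marker side s = 0.13 m; corners in marker frame (Z=0):
  M0 = (-0.0650, +0.0650, 0)
  M1 = (+0.0650, +0.0650, 0)
  M2 = (+0.0650, -0.0650, 0)
  M3 = (-0.0650, -0.0650, 0)
Detected image corners:
  c0 = (73.122796, 247.736066) px
  c1 = (155.882882, 258.151093) px
  c2 = (162.046228, 166.571078) px
  c3 = (84.984318, 149.839184) px
Planar DLT: solve 8×8 A·h = b for H (H[2,2]=1):
  H  [+683.28500 -125.96243 +120.66222]
  H  [+224.83465 +628.57357 +204.34439]
  H  [+0.58208 -0.48286 +1.00000]
B = K⁻¹H; ‖b₁‖=1.359957, ‖b₂‖=1.359957; λ = 2/(‖b₁‖+‖b₂‖) = 0.735318, sign → tz>0 ⇒ λ=+0.735318
r₁ = λ·B[:,0] = (+0.89702,+0.11025,+0.42801); r₂ = λ·B[:,1] = (+0.05472,+0.93324,-0.35506)
r₃ = r₁×r₂ = (-0.43859,+0.34191,+0.83111); SVD([r₁ r₂ r₃]) → R = UVᵀ:
  R  [+0.89702 +0.05472 -0.43859]
  R  [+0.11025 +0.93324 +0.34191]
  R  [+0.42801 -0.35506 +0.83111]
t = (-0.36736, -0.03929, +0.73532) m
tr R = 2.661370; θ = arccos((tr R − 1)/2) = 0.590459 rad = 33.831°
axis k = ((R−Rᵀ)₃₂, (R−Rᵀ)₁₃, (R−Rᵀ)₂₁) / (2 sinθ) = (-0.625938, -0.778276, +0.049874)
rvec = θ·k = (-0.369591, -0.459541, +0.029448)

rvec=(-0.3696, -0.4595, 0.0294) tvec=(-0.3674, -0.0393, 0.7353)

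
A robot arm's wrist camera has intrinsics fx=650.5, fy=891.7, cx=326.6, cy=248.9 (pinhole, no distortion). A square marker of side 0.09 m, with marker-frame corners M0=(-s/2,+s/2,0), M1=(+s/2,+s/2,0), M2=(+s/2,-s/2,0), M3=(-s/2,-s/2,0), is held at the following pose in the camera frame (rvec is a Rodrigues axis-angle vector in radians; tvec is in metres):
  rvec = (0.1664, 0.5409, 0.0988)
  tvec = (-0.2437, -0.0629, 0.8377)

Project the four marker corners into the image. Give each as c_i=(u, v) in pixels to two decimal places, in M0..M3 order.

c0=(113.68, 223.34) c1=(162.61, 235.31) c2=(162.86, 137.37) c3=(112.97, 130.38)

Intrinsics K: fx=650.5, fy=891.7, cx=326.6, cy=248.9
Marker side s = 0.09 m; corners in marker frame (Z=0):
  M0 = (-0.0450, +0.0450, 0)
  M1 = (+0.0450, +0.0450, 0)
  M2 = (+0.0450, -0.0450, 0)
  M3 = (-0.0450, -0.0450, 0)
rvec = (0.1664, 0.5409, 0.0988), |rvec| = θ = 0.57448 rad = 32.915°
Rodrigues: sinθ=0.54340, 1−cosθ=0.16052; R = I + sinθ·[k]× + (1−cosθ)·[k]×²:
    [+0.85294 -0.04968 +0.51963]
    [+0.13723 +0.98178 -0.13140]
    [-0.50364 +0.18339 +0.84422]
t = (-0.2437, -0.0629, 0.8377) m
M0: Pc = R·M0+t = (-0.28432, -0.02490, +0.86862); u = 650.5·(-0.28432)/0.86862 + 326.6 = 113.6765, v = 891.7·(-0.02490)/0.86862 + 248.9 = 223.3432
M1: Pc = R·M1+t = (-0.20755, -0.01254, +0.82329); u = 650.5·(-0.20755)/0.82329 + 326.6 = 162.6075, v = 891.7·(-0.01254)/0.82329 + 248.9 = 235.3134
M2: Pc = R·M2+t = (-0.20308, -0.10090, +0.80678); u = 650.5·(-0.20308)/0.80678 + 326.6 = 162.8574, v = 891.7·(-0.10090)/0.80678 + 248.9 = 137.3747
M3: Pc = R·M3+t = (-0.27985, -0.11326, +0.85211); u = 650.5·(-0.27985)/0.85211 + 326.6 = 112.9653, v = 891.7·(-0.11326)/0.85211 + 248.9 = 130.3824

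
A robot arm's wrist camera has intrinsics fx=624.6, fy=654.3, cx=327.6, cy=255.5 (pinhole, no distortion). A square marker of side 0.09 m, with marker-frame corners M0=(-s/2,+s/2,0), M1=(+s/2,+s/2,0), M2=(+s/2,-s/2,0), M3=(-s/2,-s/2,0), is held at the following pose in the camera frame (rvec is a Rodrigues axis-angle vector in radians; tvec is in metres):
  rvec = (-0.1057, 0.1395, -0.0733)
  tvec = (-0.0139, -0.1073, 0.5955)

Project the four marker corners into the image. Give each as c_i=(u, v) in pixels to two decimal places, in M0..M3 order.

c0=(269.61, 190.73) c1=(363.39, 181.30) c2=(356.60, 84.28) c3=(264.48, 95.50)

Intrinsics K: fx=624.6, fy=654.3, cx=327.6, cy=255.5
Marker side s = 0.09 m; corners in marker frame (Z=0):
  M0 = (-0.0450, +0.0450, 0)
  M1 = (+0.0450, +0.0450, 0)
  M2 = (+0.0450, -0.0450, 0)
  M3 = (-0.0450, -0.0450, 0)
rvec = (-0.1057, 0.1395, -0.0733), |rvec| = θ = 0.18975 rad = 10.872°
Rodrigues: sinθ=0.18861, 1−cosθ=0.01795; R = I + sinθ·[k]× + (1−cosθ)·[k]×²:
    [+0.98762 +0.06551 +0.14253]
    [-0.08021 +0.99175 +0.09997]
    [-0.13480 -0.11016 +0.98473]
t = (-0.0139, -0.1073, 0.5955) m
M0: Pc = R·M0+t = (-0.05539, -0.05906, +0.59661); u = 624.6·(-0.05539)/0.59661 + 327.6 = 269.6061, v = 654.3·(-0.05906)/0.59661 + 255.5 = 190.7272
M1: Pc = R·M1+t = (+0.03349, -0.06628, +0.58448); u = 624.6·(+0.03349)/0.58448 + 327.6 = 363.3900, v = 654.3·(-0.06628)/0.58448 + 255.5 = 181.3012
M2: Pc = R·M2+t = (+0.02759, -0.15554, +0.59439); u = 624.6·(+0.02759)/0.59439 + 327.6 = 356.5974, v = 654.3·(-0.15554)/0.59439 + 255.5 = 84.2849
M3: Pc = R·M3+t = (-0.06129, -0.14832, +0.60652); u = 624.6·(-0.06129)/0.60652 + 327.6 = 264.4824, v = 654.3·(-0.14832)/0.60652 + 255.5 = 95.4974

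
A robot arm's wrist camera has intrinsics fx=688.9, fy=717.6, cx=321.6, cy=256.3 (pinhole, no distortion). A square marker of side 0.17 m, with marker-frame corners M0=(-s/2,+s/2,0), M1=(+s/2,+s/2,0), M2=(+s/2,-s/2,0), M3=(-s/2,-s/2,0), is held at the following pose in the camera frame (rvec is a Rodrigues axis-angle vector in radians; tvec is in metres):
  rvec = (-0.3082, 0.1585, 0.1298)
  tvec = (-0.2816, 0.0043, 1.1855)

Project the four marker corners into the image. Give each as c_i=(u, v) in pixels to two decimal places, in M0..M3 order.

Intrinsics K: fx=688.9, fy=717.6, cx=321.6, cy=256.3
Marker side s = 0.17 m; corners in marker frame (Z=0):
  M0 = (-0.0850, +0.0850, 0)
  M1 = (+0.0850, +0.0850, 0)
  M2 = (+0.0850, -0.0850, 0)
  M3 = (-0.0850, -0.0850, 0)
rvec = (-0.3082, 0.1585, 0.1298), |rvec| = θ = 0.37008 rad = 21.204°
Rodrigues: sinθ=0.36169, 1−cosθ=0.06770; R = I + sinθ·[k]× + (1−cosθ)·[k]×²:
    [+0.97925 -0.15100 +0.13513]
    [+0.10271 +0.94472 +0.31138]
    [-0.17468 -0.29104 +0.94063]
t = (-0.2816, 0.0043, 1.1855) m
M0: Pc = R·M0+t = (-0.37767, +0.07587, +1.17561); u = 688.9·(-0.37767)/1.17561 + 321.6 = 100.2865, v = 717.6·(+0.07587)/1.17561 + 256.3 = 302.6120
M1: Pc = R·M1+t = (-0.21120, +0.09333, +1.14591); u = 688.9·(-0.21120)/1.14591 + 321.6 = 194.6315, v = 717.6·(+0.09333)/1.14591 + 256.3 = 314.7465
M2: Pc = R·M2+t = (-0.18553, -0.06727, +1.19539); u = 688.9·(-0.18553)/1.19539 + 321.6 = 214.6807, v = 717.6·(-0.06727)/1.19539 + 256.3 = 215.9170
M3: Pc = R·M3+t = (-0.35200, -0.08473, +1.22509); u = 688.9·(-0.35200)/1.22509 + 321.6 = 123.6601, v = 717.6·(-0.08473)/1.22509 + 256.3 = 206.6682

c0=(100.29, 302.61) c1=(194.63, 314.75) c2=(214.68, 215.92) c3=(123.66, 206.67)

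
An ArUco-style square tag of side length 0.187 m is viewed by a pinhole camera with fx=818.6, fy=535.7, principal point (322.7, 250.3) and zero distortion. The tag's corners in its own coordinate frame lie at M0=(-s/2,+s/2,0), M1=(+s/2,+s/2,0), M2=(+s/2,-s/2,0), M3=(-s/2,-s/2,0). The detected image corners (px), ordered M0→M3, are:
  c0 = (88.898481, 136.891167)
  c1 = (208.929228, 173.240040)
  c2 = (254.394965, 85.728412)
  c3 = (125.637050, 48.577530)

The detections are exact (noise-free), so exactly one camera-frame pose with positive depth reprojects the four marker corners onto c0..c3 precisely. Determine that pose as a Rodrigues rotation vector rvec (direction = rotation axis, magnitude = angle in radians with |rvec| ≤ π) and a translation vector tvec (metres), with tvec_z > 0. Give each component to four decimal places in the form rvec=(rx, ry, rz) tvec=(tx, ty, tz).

Intrinsics K: fx=818.6, fy=535.7, cx=322.7, cy=250.3
Marker side s = 0.187 m; corners in marker frame (Z=0):
  M0 = (-0.0935, +0.0935, 0)
  M1 = (+0.0935, +0.0935, 0)
  M2 = (+0.0935, -0.0935, 0)
  M3 = (-0.0935, -0.0935, 0)
Detected image corners:
  c0 = (88.898481, 136.891167) px
  c1 = (208.929228, 173.240040) px
  c2 = (254.394965, 85.728412) px
  c3 = (125.637050, 48.577530) px
Planar DLT: solve 8×8 A·h = b for H (H[2,2]=1):
  H  [+648.37212 -161.32768 +168.25222]
  H  [+185.90635 +508.33994 +112.35919]
  H  [-0.09493 +0.34380 +1.00000]
B = K⁻¹H; ‖b₁‖=0.922078, ‖b₂‖=0.922078; λ = 2/(‖b₁‖+‖b₂‖) = 1.084507, sign → tz>0 ⇒ λ=+1.084507
r₁ = λ·B[:,0] = (+0.89957,+0.42447,-0.10296); r₂ = λ·B[:,1] = (-0.36072,+0.85490,+0.37286)
r₃ = r₁×r₂ = (+0.24628,-0.29827,+0.92216); SVD([r₁ r₂ r₃]) → R = UVᵀ:
  R  [+0.89957 -0.36072 +0.24628]
  R  [+0.42447 +0.85490 -0.29827]
  R  [-0.10296 +0.37286 +0.92216]
t = (-0.20462, -0.27926, +1.08451) m
tr R = 2.676633; θ = arccos((tr R − 1)/2) = 0.576609 rad = 33.037°
axis k = ((R−Rᵀ)₃₂, (R−Rᵀ)₁₃, (R−Rᵀ)₂₁) / (2 sinθ) = (+0.615510, +0.320297, +0.720109)
rvec = θ·k = (+0.354908, +0.184686, +0.415221)

rvec=(0.3549, 0.1847, 0.4152) tvec=(-0.2046, -0.2793, 1.0845)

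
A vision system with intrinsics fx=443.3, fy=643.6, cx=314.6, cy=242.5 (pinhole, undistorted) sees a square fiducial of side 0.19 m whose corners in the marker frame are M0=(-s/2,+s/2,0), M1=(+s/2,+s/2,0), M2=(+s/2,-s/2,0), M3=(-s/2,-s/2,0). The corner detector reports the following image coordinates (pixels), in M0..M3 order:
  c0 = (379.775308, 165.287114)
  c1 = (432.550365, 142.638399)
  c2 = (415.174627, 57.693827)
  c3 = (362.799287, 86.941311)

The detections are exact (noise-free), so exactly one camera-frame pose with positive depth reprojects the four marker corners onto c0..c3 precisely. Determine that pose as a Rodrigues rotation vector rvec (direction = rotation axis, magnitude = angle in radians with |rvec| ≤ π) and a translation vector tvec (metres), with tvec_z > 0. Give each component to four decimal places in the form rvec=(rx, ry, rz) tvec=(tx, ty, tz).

rvec=(0.2257, 0.5901, -0.2767) tvec=(0.2679, -0.2890, 1.4473)

Intrinsics K: fx=443.3, fy=643.6, cx=314.6, cy=242.5
Marker side s = 0.19 m; corners in marker frame (Z=0):
  M0 = (-0.0950, +0.0950, 0)
  M1 = (+0.0950, +0.0950, 0)
  M2 = (+0.0950, -0.0950, 0)
  M3 = (-0.0950, -0.0950, 0)
Detected image corners:
  c0 = (379.775308, 165.287114) px
  c1 = (432.550365, 142.638399) px
  c2 = (415.174627, 57.693827) px
  c3 = (362.799287, 86.941311) px
Planar DLT: solve 8×8 A·h = b for H (H[2,2]=1):
  H  [+118.92677 +126.00083 +396.65687]
  H  [-181.32533 +439.19936 +113.97701]
  H  [-0.39689 +0.08965 +1.00000]
B = K⁻¹H; ‖b₁‖=0.690964, ‖b₂‖=0.690964; λ = 2/(‖b₁‖+‖b₂‖) = 1.447253, sign → tz>0 ⇒ λ=+1.447253
r₁ = λ·B[:,0] = (+0.79590,-0.19132,-0.57440); r₂ = λ·B[:,1] = (+0.31928,+0.93874,+0.12974)
r₃ = r₁×r₂ = (+0.51439,-0.28666,+0.80823); SVD([r₁ r₂ r₃]) → R = UVᵀ:
  R  [+0.79590 +0.31928 +0.51439]
  R  [-0.19132 +0.93874 -0.28666]
  R  [-0.57440 +0.12974 +0.80823]
t = (+0.26789, -0.28901, +1.44725) m
tr R = 2.542866; θ = arccos((tr R − 1)/2) = 0.689707 rad = 39.517°
axis k = ((R−Rᵀ)₃₂, (R−Rᵀ)₁₃, (R−Rᵀ)₂₁) / (2 sinθ) = (+0.327198, +0.855549, -0.401219)
rvec = θ·k = (+0.225671, +0.590078, -0.276724)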